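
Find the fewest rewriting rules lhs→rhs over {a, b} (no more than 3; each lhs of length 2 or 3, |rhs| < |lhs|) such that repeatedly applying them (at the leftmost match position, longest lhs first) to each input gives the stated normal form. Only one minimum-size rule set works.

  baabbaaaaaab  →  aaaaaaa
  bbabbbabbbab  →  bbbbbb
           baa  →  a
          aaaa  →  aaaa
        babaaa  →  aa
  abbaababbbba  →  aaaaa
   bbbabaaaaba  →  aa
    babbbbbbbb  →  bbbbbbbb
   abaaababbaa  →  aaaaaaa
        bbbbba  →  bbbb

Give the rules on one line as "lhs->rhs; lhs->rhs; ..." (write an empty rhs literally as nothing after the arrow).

  | baabbaaaaaab => abbaaaaaab => abaaaaaab => aaaaaaab => aaaaaaa
  | bbabbbabbbab => bbbbabbbab => bbbbbbab => bbbbbb
  | baa => a
  | aaaa

ab->a; ba->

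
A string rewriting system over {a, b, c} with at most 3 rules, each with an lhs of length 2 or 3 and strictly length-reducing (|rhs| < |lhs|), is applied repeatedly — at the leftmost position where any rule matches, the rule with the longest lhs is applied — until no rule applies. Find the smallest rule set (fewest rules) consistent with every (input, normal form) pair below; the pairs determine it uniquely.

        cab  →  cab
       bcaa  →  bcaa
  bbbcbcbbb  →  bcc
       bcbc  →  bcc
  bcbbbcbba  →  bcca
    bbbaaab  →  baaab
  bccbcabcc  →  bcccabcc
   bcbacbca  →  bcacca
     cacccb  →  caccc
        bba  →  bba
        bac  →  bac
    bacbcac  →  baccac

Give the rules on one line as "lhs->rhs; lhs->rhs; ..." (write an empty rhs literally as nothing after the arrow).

  | cab
  | bcaa
  | bbbcbcbbb => bcbcbbb => bccbbb => bccbb => bccb => bcc
  | bcbc => bcc

bbb->b; cb->c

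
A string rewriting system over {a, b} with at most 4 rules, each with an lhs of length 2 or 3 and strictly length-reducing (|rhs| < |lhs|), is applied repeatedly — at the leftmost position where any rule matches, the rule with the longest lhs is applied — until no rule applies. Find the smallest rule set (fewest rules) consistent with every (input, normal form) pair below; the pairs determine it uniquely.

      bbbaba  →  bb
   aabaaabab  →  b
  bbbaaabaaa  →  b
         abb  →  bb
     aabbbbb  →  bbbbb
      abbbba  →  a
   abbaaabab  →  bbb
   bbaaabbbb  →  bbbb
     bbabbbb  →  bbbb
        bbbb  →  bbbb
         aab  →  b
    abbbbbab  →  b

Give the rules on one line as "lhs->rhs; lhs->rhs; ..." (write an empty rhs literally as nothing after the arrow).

  | bbbaba => bbaba => baba => aba => bb
  | aabaaabab => abbaabab => bbaabab => bbab => bab => ab => b
  | bbbaaabaaa => bbabaaa => babaaa => abaaa => bbaa => b
  | abb => bb

ab->b; aba->bb; ba->a; baa->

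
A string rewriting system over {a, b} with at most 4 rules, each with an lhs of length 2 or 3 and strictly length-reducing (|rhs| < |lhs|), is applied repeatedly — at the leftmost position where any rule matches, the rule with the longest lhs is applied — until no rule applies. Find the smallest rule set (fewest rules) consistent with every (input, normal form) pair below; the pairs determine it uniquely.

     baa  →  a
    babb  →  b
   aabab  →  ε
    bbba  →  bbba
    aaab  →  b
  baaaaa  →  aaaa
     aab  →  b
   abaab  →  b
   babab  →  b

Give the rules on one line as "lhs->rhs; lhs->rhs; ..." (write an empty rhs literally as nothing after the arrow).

  | baa => a
  | babb => b
  | aabab => abab => bab => ε
  | bbba

ab->b; baa->a; bab->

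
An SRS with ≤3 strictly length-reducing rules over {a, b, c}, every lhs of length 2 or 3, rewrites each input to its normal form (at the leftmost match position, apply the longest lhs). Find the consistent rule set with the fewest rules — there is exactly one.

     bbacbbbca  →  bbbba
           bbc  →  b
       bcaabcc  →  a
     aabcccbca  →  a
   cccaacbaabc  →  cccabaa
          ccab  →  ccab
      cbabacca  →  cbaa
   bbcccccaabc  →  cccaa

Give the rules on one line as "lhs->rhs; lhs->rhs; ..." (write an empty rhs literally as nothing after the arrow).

ac->; bc->

  | bbacbbbca => bbbbbca => bbbba
  | bbc => b
  | bcaabcc => aabcc => aac => a
  | aabcccbca => aaccbca => acbca => bca => a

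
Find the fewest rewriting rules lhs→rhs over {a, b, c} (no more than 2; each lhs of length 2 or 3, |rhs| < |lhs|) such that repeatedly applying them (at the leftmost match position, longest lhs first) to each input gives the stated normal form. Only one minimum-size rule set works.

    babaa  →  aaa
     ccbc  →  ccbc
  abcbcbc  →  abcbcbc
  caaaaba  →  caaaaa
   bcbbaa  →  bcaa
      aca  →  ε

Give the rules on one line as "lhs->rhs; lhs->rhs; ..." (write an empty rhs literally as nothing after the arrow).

  | babaa => abaa => aaa
  | ccbc
  | abcbcbc
  | caaaaba => caaaaa

aca->; ba->a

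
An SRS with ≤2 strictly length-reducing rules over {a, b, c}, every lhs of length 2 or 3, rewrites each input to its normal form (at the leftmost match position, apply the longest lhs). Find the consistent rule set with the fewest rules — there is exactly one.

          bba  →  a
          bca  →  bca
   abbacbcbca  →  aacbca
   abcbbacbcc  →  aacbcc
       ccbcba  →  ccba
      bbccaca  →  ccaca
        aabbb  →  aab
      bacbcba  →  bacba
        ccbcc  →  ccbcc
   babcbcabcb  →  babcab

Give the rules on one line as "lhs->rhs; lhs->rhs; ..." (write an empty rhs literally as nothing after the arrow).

  | bba => a
  | bca
  | abbacbcbca => aacbcbca => aacbca
  | abcbbacbcc => abbacbcc => aacbcc

bb->; bcb->b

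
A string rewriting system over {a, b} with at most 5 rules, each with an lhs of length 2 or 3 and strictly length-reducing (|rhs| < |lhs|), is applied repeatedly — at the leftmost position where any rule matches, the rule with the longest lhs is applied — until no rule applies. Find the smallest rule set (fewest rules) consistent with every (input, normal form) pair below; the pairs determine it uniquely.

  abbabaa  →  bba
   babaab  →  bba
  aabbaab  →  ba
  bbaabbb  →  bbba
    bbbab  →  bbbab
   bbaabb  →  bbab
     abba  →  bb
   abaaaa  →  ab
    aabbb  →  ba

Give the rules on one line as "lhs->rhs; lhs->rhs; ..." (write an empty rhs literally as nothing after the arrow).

  | abbabaa => baabaa => baaa => bba
  | babaab => babab => babb => bba
  | aabbaab => abaab => abab => abb => ba
  | bbaabbb => bbabb => bbba

aa->b; aab->a; aba->ab; abb->ba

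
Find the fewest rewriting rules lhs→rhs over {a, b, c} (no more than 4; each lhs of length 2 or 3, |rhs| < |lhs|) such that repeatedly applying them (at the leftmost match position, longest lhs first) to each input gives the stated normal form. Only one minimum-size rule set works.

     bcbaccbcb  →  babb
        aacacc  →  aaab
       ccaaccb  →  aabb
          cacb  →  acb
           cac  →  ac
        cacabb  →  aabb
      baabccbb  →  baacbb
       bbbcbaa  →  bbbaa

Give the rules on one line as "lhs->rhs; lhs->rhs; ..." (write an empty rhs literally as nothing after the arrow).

acc->ab; bc->; ca->a

  | bcbaccbcb => baccbcb => babbcb => babb
  | aacacc => aaacc => aaab
  | ccaaccb => caaccb => aaccb => aabb
  | cacb => acb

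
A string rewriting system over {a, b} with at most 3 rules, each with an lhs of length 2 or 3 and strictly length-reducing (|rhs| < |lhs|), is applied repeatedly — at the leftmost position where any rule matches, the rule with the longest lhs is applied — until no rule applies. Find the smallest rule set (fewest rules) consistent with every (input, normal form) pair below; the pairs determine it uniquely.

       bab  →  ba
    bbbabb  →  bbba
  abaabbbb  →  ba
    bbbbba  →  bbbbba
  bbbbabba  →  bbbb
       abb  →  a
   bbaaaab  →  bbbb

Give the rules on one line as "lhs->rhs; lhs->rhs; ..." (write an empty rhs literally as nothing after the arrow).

aa->; aaa->ba; ab->a

  | bab => ba
  | bbbabb => bbbab => bbba
  | abaabbbb => aaabbbb => babbbb => babbb => babb => bab => ba
  | bbbbba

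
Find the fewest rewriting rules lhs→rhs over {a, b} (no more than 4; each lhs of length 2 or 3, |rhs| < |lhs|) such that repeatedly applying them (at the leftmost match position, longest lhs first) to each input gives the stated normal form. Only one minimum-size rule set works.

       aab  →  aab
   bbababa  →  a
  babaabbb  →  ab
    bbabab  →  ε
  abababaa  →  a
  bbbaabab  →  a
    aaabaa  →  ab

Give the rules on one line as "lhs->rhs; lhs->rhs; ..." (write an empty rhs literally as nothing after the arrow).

aba->b; ba->a; bb->

  | aab
  | bbababa => ababa => bba => a
  | babaabbb => abaabbb => babbb => abbb => ab
  | bbabab => abab => bb => ε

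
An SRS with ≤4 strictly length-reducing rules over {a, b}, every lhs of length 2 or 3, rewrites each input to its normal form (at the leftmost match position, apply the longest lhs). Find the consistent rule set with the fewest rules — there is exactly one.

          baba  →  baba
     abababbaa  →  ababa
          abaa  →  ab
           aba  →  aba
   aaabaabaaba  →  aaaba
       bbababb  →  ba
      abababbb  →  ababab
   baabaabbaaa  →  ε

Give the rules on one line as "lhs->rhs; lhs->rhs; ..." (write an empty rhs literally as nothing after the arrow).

baa->b; bb->; bba->bb

  | baba
  | abababbaa => abababba => abababb => ababa
  | abaa => ab
  | aba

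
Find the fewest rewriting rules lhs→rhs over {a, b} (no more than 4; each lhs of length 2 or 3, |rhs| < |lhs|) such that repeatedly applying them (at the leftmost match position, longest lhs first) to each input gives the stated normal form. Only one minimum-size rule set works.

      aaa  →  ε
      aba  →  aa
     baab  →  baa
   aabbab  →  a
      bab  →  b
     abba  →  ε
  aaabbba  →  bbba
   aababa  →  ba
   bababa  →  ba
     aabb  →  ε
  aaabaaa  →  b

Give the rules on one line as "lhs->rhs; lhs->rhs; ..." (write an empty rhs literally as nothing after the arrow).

  | aaa => ε
  | aba => aa
  | baab => baa
  | aabbab => aaaab => ab => a

aaa->; ab->a; abb->aa; bab->b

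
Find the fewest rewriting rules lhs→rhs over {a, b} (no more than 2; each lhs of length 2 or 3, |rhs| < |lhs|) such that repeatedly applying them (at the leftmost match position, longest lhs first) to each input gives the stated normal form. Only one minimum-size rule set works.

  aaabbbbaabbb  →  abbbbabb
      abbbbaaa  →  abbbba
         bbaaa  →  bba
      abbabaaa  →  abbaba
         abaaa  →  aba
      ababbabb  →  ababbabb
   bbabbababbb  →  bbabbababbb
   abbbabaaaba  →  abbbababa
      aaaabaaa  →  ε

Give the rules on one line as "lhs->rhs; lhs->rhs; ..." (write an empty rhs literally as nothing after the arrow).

aa->; aab->a

  | aaabbbbaabbb => abbbbaabbb => abbbbabb
  | abbbbaaa => abbbba
  | bbaaa => bba
  | abbabaaa => abbaba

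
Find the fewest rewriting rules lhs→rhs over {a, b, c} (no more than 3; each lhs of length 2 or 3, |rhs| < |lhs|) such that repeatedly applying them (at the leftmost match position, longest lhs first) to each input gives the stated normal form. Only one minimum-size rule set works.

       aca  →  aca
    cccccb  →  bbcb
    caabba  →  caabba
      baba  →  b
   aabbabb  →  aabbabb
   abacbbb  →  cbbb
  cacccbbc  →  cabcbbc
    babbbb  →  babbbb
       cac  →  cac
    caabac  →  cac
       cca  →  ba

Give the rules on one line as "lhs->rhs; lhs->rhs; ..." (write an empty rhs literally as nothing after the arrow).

aba->; cc->b

  | aca
  | cccccb => bcccb => bbcb
  | caabba
  | baba => b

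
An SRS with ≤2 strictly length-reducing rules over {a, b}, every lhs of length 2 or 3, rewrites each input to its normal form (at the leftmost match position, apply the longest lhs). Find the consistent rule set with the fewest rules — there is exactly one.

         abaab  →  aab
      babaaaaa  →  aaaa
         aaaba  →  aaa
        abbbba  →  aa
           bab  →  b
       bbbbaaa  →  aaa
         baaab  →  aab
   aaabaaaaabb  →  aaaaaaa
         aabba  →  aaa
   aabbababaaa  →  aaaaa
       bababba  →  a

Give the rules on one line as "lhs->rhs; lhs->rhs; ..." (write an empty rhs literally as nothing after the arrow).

ba->; bb->

  | abaab => aab
  | babaaaaa => baaaaa => aaaa
  | aaaba => aaa
  | abbbba => abba => aa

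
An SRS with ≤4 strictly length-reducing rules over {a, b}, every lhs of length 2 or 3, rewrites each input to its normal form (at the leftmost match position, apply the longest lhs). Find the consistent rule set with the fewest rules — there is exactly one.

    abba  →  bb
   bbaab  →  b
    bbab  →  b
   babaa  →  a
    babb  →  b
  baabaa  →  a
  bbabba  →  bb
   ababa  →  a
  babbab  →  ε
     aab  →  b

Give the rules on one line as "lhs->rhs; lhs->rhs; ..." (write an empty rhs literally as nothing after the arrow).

  | abba => bba => bb
  | bbaab => bbab => b
  | bbab => b
  | babaa => aa => a

aa->a; ab->b; ba->b; bab->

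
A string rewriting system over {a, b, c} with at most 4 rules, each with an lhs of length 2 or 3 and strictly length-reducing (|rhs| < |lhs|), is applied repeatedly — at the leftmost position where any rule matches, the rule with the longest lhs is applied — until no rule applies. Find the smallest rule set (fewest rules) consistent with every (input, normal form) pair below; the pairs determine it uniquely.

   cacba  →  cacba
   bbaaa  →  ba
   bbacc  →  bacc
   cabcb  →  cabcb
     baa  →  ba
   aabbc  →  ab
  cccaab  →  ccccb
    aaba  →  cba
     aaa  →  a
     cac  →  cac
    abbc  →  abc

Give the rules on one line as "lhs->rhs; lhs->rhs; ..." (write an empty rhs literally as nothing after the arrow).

aa->a; aab->cb; bb->b; cbc->ab

  | cacba
  | bbaaa => baaa => baa => ba
  | bbacc => bacc
  | cabcb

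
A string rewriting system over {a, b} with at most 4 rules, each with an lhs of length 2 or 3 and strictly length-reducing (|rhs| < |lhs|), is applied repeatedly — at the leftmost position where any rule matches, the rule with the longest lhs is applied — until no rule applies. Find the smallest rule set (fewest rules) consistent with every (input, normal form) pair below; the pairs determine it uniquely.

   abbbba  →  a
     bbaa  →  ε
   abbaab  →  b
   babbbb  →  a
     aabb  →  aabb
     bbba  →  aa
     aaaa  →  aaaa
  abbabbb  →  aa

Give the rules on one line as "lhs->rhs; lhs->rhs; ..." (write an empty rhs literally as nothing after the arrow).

aba->; ba->; bab->; bbb->a

  | abbbba => aaba => a
  | bbaa => ba => ε
  | abbaab => abab => b
  | babbbb => bbb => a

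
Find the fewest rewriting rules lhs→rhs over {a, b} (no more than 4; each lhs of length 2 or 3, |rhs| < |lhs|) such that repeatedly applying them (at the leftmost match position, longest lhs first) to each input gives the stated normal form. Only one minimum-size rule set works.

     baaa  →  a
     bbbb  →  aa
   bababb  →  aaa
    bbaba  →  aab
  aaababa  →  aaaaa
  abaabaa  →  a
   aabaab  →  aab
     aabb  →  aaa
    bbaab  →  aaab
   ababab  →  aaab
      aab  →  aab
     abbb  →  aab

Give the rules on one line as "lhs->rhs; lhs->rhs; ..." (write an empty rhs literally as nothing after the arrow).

ba->b; baa->; bb->a

  | baaa => a
  | bbbb => abb => aa
  | bababb => bbabb => aabb => aaa
  | bbaba => aaba => aab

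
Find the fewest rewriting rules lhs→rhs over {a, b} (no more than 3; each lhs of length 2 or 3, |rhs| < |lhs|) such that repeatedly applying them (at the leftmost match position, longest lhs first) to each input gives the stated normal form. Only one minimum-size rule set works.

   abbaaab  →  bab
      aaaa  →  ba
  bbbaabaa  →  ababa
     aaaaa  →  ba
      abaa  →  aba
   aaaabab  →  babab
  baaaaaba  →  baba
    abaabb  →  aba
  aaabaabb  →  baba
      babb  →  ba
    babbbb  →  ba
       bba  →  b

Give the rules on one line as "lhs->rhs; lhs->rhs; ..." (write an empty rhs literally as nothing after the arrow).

aa->b; baa->ba; bb->a

  | abbaaab => aaaaab => baaab => baab => bab
  | aaaa => baa => ba
  | bbbaabaa => abaabaa => ababaa => ababa
  | aaaaa => baaa => baa => ba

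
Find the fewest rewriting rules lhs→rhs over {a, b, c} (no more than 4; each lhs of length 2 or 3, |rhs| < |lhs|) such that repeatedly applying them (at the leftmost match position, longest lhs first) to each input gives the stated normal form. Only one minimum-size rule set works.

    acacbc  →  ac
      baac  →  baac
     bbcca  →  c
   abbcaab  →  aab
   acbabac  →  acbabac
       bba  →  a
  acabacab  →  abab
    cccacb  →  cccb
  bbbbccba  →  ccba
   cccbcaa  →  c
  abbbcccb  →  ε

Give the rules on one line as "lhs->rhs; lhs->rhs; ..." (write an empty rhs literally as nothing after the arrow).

  | acacbc => acbc => ac
  | baac
  | bbcca => cca => c
  | abbcaab => acaab => aab

acc->b; bb->; bc->; ca->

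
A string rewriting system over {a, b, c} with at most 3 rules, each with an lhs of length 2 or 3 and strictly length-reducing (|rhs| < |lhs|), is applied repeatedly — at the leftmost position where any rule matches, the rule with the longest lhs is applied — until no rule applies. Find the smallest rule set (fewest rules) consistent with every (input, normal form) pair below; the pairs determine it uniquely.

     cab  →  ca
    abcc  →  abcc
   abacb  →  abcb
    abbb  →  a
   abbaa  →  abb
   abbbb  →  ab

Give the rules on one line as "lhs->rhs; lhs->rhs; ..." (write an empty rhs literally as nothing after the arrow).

  | cab => ca
  | abcc
  | abacb => abcb
  | abbb => a

ba->b; bbb->; cab->ca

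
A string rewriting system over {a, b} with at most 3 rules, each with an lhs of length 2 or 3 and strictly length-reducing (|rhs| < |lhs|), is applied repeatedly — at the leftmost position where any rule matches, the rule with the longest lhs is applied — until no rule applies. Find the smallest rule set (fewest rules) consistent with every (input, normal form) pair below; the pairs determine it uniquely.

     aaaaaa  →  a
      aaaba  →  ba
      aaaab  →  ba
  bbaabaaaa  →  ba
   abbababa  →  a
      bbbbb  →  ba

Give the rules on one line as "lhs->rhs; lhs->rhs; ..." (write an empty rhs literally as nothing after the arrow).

  | aaaaaa => aaaaa => aaaa => aaa => aa => a
  | aaaba => aaba => baa => ba
  | aaaab => aaab => aab => ba
  | bbaabaaaa => aaabaaaa => aabaaaa => baaaaa => baaaa => baaa => baa => ba

aa->a; aab->ba; bb->a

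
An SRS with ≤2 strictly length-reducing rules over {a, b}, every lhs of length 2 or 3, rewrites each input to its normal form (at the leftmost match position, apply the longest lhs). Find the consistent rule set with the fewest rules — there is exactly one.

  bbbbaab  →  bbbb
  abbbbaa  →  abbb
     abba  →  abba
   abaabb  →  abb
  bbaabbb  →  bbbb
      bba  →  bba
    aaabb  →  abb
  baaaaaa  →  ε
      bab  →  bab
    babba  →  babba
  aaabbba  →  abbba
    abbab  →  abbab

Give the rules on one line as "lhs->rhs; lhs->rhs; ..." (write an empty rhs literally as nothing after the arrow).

aa->; baa->

  | bbbbaab => bbbb
  | abbbbaa => abbb
  | abba
  | abaabb => abb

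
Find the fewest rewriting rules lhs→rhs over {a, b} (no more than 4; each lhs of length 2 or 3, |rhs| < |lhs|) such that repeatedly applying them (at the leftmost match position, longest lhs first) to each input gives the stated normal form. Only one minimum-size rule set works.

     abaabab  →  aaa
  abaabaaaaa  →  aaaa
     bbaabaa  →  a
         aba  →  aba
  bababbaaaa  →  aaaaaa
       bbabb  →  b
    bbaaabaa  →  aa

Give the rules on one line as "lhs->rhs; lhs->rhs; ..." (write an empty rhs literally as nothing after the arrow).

  | abaabab => abab => aaa
  | abaabaaaaa => abaaaaa => aaaa
  | bbaabaa => abaa => a
  | aba

baa->; bab->aa; bb->b; bba->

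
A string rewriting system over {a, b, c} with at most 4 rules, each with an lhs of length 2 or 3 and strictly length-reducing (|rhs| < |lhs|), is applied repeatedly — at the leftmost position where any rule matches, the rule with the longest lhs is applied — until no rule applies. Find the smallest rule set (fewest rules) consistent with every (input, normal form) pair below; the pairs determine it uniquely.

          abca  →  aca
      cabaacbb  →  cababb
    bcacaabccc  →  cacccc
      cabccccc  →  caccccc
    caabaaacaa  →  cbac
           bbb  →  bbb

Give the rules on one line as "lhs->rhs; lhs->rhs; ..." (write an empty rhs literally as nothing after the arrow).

  | abca => aca
  | cabaacbb => cababb
  | bcacaabccc => cacaabccc => cacbccc => cacccc
  | cabccccc => caccccc

aa->; aac->a; bc->c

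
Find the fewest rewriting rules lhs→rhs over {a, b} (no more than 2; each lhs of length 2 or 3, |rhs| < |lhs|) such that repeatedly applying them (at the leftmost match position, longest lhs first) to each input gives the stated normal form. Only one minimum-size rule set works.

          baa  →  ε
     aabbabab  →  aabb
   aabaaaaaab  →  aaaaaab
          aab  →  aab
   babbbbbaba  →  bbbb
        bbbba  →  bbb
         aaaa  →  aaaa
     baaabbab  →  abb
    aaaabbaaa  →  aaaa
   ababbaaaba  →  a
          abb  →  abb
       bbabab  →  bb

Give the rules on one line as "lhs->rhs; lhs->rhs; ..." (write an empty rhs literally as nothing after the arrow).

  | baa => ε
  | aabbabab => aabbab => aabb
  | aabaaaaaab => aaaaaab
  | aab

ba->; baa->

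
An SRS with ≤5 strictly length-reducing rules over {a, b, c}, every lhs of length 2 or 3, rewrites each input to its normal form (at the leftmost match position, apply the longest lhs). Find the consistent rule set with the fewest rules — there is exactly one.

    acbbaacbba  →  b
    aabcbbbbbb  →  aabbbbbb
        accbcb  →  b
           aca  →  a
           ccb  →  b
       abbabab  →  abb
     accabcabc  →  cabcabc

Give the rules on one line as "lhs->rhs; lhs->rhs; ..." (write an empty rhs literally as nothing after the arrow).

  | acbbaacbba => bbaacbba => bacbba => cbba => bba => b
  | aabcbbbbbb => aabbbbbb
  | accbcb => cbcb => bcb => b
  | aca => a

ac->; ba->; bcb->b; cb->b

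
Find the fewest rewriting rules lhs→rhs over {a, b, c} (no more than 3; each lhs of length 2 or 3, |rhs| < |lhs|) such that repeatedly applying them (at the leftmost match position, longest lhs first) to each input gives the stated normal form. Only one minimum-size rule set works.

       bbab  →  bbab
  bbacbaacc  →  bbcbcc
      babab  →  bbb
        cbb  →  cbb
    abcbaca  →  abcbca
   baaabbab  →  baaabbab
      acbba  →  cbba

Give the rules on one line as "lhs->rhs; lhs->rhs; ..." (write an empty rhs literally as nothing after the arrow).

  | bbab
  | bbacbaacc => bbcbaacc => bbcbacc => bbcbcc
  | babab => bbb
  | cbb

aba->b; ac->c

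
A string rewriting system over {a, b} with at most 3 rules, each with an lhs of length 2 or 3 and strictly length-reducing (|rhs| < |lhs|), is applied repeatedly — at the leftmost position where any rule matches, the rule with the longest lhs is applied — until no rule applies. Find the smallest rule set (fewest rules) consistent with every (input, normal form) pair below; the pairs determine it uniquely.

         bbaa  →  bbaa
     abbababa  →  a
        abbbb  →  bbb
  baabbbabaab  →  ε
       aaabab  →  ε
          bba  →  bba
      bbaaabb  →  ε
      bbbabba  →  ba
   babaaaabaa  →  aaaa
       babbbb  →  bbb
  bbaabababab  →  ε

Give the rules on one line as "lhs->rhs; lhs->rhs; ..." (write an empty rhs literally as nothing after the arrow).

aab->; ab->; bab->ab

  | bbaa
  | abbababa => bababa => ababa => aba => a
  | abbbb => bbb
  | baabbbabaab => bbbabaab => bbabaab => babaab => abaab => aab => ε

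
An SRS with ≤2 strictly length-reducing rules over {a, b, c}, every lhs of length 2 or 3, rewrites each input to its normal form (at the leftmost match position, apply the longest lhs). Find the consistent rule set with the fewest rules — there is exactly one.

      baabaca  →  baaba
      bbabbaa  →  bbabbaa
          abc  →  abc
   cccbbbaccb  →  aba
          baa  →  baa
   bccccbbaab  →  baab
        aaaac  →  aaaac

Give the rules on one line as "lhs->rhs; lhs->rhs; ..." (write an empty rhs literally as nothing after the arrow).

ca->; cb->a

  | baabaca => baaba
  | bbabbaa
  | abc
  | cccbbbaccb => ccabbaccb => cbbaccb => abaccb => abaca => aba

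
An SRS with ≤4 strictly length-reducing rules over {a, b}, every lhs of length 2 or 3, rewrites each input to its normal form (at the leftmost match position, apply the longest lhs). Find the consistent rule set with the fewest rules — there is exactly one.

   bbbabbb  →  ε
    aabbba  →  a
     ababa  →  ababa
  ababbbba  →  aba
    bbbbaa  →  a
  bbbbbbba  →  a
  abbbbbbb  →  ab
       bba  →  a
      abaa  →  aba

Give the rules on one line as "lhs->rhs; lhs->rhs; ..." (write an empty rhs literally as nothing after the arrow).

  | bbbabbb => ababbb => abaab => abbb => aab => bb => ε
  | aabbba => bbbba => abba => aa => a
  | ababa
  | ababbbba => abaabba => abbbba => aabba => bbba => aba

aa->a; aab->bb; bb->; bbb->ab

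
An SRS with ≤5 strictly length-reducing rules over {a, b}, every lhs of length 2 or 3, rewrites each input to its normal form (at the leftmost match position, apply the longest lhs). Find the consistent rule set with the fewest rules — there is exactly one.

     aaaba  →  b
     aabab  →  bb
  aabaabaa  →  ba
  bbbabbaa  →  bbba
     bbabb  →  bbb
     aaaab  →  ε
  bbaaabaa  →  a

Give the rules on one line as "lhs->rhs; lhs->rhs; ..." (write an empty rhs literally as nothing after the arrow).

  | aaaba => baba => b
  | aabab => bbab => bb
  | aabaabaa => bbaabaa => babaa => ba
  | bbbabbaa => bbbbaa => bbba

aa->b; ab->; aba->; baa->a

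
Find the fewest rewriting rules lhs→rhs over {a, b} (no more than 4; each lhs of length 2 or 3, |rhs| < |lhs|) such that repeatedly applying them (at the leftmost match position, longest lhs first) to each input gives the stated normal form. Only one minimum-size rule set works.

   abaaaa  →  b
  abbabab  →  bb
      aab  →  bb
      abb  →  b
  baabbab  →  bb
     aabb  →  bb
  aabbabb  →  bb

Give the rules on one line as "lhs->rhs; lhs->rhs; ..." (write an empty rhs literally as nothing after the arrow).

aa->b; ab->; ba->b; bbb->bb

  | abaaaa => aaaa => baa => ba => b
  | abbabab => babab => bbab => bbb => bb
  | aab => bb
  | abb => b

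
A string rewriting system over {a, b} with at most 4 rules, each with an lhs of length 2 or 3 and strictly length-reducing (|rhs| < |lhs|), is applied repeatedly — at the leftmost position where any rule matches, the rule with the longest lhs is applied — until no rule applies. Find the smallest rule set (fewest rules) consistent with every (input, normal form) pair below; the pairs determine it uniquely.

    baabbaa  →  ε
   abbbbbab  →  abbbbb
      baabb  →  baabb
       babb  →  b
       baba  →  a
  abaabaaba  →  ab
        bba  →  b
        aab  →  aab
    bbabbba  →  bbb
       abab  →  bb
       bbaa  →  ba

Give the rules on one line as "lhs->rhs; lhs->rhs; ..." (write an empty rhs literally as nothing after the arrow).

aba->b; bab->; bba->b

  | baabbaa => baaba => bab => ε
  | abbbbbab => abbbbb
  | baabb
  | babb => b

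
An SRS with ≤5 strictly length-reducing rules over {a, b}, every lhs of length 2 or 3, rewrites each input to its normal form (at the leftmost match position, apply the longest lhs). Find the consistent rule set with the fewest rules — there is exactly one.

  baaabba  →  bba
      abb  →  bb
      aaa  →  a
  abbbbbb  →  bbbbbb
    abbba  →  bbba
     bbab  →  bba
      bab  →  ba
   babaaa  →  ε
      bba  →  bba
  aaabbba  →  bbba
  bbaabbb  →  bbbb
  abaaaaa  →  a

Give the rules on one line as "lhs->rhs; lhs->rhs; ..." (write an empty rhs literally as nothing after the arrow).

aa->; ab->b; baa->; bab->ba

  | baaabba => abba => bba
  | abb => bb
  | aaa => a
  | abbbbbb => bbbbbb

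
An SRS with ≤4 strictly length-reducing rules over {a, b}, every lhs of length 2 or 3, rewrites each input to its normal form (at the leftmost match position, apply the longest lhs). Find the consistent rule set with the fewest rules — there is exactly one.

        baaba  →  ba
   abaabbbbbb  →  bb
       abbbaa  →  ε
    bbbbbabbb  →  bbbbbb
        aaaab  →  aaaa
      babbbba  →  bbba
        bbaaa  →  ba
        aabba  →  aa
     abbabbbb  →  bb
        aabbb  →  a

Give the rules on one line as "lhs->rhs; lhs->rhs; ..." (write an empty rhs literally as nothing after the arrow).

ab->a; aba->a; abb->; baa->

  | baaba => ba
  | abaabbbbbb => aabbbbbb => abbbb => bb
  | abbbaa => baa => ε
  | bbbbbabbb => bbbbbb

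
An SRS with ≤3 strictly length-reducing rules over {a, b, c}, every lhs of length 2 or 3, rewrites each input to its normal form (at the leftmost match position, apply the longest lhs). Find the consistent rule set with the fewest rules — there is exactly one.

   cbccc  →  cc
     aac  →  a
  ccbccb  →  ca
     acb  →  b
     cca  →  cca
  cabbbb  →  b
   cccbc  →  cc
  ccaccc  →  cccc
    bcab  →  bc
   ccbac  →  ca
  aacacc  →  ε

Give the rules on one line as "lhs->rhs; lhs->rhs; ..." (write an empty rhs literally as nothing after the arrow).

ab->; ac->; cb->a

  | cbccc => accc => cc
  | aac => a
  | ccbccb => caccb => ccb => ca
  | acb => b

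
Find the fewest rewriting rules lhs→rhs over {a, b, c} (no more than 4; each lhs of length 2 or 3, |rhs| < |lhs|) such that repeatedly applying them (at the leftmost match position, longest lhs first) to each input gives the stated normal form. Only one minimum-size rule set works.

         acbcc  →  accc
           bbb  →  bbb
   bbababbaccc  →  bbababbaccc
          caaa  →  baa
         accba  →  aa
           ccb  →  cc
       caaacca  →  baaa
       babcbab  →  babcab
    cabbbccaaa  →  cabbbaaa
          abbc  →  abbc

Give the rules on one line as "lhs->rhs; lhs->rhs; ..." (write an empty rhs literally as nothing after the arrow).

  | acbcc => accc
  | bbb
  | bbababbaccc
  | caaa => baa

caa->ba; cb->c; cca->a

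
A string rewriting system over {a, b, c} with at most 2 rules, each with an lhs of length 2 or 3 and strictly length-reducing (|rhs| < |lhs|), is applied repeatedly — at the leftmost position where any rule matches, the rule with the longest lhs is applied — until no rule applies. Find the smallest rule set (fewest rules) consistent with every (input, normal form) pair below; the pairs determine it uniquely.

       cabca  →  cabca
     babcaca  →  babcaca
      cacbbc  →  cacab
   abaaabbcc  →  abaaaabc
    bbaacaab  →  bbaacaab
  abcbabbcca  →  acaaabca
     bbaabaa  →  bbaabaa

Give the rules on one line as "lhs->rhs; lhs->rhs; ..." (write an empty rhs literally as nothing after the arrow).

bbc->ab; bcb->ca

  | cabca
  | babcaca
  | cacbbc => cacab
  | abaaabbcc => abaaaabc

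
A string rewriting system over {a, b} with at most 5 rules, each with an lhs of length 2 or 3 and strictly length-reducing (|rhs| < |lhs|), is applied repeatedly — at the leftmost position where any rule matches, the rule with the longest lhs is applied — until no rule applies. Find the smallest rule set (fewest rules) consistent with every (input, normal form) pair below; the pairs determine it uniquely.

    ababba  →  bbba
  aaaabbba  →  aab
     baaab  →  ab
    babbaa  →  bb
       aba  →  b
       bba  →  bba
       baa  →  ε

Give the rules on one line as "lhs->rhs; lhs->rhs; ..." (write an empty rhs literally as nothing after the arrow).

aba->b; abb->; baa->; bab->bb

  | ababba => bbba
  | aaaabbba => aaaba => aab
  | baaab => ab
  | babbaa => bbbaa => bb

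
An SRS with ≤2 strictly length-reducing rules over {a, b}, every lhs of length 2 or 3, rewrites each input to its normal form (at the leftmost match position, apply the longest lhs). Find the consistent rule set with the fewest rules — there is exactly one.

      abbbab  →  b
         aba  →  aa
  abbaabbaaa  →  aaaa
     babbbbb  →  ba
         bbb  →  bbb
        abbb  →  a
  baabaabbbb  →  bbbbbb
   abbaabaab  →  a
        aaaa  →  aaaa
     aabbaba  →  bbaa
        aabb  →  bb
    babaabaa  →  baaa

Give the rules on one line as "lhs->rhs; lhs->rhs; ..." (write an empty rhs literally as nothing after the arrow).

  | abbbab => abbab => abab => aab => b
  | aba => aa
  | abbaabbaaa => abaabbaaa => aaabbaaa => abbaaa => abaaa => aaaa
  | babbbbb => babbbb => babbb => babb => bab => ba

aab->b; ab->a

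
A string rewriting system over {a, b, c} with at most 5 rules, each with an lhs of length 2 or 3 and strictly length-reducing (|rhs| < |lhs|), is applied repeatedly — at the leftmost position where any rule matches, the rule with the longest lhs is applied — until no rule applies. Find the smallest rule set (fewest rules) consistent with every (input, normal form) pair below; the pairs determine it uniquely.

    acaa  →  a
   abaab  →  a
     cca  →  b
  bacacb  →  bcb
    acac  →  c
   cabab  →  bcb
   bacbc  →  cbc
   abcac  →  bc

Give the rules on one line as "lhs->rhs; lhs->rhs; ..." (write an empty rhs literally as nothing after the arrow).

  | acaa => aba => a
  | abaab => aab => a
  | cca => ca => b
  | bacacb => ccacb => cacb => bcb

ab->; ba->c; ca->b; cc->c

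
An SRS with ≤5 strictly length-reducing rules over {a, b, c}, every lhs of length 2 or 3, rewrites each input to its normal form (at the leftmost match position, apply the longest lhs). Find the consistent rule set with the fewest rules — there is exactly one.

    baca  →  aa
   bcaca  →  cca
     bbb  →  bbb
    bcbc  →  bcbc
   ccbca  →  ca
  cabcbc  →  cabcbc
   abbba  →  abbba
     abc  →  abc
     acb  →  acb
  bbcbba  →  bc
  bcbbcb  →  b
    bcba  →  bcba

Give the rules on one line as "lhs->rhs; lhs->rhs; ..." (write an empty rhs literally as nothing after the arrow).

  | baca => aa
  | bcaca => cca
  | bbb
  | bcbc

bac->a; bca->c; cbb->c; ccb->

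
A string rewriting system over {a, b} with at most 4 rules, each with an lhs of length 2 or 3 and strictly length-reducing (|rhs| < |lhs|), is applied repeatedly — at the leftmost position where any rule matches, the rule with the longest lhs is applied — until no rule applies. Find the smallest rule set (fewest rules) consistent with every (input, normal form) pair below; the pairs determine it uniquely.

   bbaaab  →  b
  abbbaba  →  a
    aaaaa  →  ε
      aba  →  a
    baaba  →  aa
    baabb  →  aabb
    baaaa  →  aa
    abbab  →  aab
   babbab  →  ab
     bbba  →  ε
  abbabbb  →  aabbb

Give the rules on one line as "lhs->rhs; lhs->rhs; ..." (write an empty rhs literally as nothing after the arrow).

aaa->ba; ba->; baa->aa; bba->a

  | bbaaab => aaab => bab => b
  | abbbaba => ababa => aba => a
  | aaaaa => baaa => aaa => ba => ε
  | aba => a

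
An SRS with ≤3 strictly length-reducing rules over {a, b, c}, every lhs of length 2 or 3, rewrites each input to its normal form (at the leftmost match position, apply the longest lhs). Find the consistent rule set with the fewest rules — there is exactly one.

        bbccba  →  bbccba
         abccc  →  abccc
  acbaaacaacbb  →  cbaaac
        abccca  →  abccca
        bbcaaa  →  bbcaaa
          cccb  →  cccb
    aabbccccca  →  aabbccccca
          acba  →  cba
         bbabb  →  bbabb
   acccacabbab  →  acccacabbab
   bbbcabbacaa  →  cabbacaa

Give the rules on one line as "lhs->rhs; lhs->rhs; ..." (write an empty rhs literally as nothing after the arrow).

  | bbccba
  | abccc
  | acbaaacaacbb => cbaaacaacbb => cbaaacacbb => cbaaaccbb => cbaaac
  | abccca

acb->cb; bbb->; cbb->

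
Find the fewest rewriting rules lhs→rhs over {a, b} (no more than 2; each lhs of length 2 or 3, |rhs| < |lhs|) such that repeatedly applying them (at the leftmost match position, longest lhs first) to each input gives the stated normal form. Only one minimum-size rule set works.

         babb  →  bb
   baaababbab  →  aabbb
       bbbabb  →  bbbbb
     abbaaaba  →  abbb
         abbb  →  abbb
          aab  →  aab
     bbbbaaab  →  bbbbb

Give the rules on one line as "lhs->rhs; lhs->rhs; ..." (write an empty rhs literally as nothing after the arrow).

ba->; bba->bb

  | babb => bb
  | baaababbab => aababbab => aabbab => aabbb
  | bbbabb => bbbbb
  | abbaaaba => abbaaba => abbaba => abbba => abbb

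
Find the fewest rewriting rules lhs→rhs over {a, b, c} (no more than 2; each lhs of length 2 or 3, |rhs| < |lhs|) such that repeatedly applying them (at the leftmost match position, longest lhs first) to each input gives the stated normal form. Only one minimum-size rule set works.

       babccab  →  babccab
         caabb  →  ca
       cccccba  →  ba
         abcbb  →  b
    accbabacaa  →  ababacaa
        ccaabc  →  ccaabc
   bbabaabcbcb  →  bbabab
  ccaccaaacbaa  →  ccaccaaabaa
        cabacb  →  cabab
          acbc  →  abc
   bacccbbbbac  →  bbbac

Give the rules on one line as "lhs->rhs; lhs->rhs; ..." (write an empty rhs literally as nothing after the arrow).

  | babccab
  | caabb => ca
  | cccccba => ccccba => cccba => ccba => cba => ba
  | abcbb => abbb => b

abb->; cb->b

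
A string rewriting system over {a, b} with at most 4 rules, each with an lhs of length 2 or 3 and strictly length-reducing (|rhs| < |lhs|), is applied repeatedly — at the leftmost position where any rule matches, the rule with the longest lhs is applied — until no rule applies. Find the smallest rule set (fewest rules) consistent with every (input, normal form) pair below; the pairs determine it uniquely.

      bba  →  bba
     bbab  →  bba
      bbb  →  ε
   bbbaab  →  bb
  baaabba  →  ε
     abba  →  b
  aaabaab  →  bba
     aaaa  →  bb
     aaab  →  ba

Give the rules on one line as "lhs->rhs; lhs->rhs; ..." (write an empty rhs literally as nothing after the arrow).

  | bba
  | bbab => bba
  | bbb => ε
  | bbbaab => aab => bb

aa->b; ab->a; bbb->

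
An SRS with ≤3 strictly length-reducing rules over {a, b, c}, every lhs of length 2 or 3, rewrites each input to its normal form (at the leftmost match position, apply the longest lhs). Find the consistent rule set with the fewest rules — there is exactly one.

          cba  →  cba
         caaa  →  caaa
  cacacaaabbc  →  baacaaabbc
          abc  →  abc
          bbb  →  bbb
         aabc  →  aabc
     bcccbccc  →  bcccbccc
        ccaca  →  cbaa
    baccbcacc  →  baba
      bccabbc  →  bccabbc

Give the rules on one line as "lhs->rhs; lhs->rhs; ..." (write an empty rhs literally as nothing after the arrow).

  | cba
  | caaa
  | cacacaaabbc => baacaaabbc
  | abc

cac->ba; cbb->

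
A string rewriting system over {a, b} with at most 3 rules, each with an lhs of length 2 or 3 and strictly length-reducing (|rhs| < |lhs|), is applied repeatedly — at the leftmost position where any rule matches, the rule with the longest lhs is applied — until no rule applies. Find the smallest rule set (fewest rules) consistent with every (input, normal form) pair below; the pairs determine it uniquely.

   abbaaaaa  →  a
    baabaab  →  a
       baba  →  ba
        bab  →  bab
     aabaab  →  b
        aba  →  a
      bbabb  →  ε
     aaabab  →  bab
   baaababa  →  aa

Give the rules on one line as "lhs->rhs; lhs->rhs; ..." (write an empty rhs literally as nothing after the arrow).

  | abbaaaaa => aaaaaaa => aaaa => a
  | baabaab => baaab => bb => a
  | baba => ba
  | bab

aaa->; aba->a; bb->a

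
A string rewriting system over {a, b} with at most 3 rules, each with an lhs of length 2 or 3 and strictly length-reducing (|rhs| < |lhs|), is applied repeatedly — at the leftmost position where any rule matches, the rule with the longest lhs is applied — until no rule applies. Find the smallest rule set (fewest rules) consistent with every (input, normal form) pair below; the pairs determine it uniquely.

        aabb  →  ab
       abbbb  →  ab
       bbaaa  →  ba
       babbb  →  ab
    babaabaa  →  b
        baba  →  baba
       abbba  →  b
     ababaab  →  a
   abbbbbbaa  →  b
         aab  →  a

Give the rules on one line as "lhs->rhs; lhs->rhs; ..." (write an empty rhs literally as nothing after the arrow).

  | aabb => bbb => ab
  | abbbb => aabb => bbb => ab
  | bbaaa => aaaa => ba
  | babbb => baab => bbb => ab

aa->b; aaa->b; bb->a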